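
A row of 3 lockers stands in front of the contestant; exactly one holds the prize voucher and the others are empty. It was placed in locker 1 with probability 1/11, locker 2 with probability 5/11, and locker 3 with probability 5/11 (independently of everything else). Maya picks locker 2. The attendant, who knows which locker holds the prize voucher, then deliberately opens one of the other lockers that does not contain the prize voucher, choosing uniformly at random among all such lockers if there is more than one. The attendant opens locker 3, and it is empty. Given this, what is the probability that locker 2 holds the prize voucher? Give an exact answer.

5/7

Consider each possible location of the prize voucher in turn.
If it is in locker 1 (prior 1/11): the attendant has no choice, probability 1; weight (1/11)·1 = 1/11.
If it is in locker 2 (prior 5/11): the attendant has 2 equally likely choices, so probability 1/2; weight (5/11)·(1/2) = 5/22.
If it is in locker 3 (prior 5/11): the attendant opened locker 3, so this case is ruled out; weight (5/11)·0 = 0.
The weights sum to 7/22.
So P(the prize voucher in locker 2 | the attendant opened locker 3) = (5/22) / (7/22) = 5/7.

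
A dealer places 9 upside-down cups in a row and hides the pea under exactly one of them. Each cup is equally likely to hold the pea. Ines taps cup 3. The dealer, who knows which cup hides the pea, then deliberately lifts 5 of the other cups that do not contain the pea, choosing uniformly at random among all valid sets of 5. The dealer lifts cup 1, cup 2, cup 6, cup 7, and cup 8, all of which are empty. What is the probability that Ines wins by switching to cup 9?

Apply Bayes' rule, conditioning on where the pea actually is.
If it is under any of cups 1, 2, 6, 7, and 8 (prior 1/9 each): that cup was opened and seen not to hold the prize — ruled out; weight (1/9)·0 = 0 each.
If it is under cup 3 (prior 1/9): the dealer has 56 equally likely choices, so probability 1/56; weight (1/9)·(1/56) = 1/504.
If it is under any of cups 4, 5, and 9 (prior 1/9 each): the dealer has 21 equally likely choices, so probability 1/21; weight (1/9)·(1/21) = 1/189 each.
The weights sum to 1/56.
So P(the pea under cup 9 | the dealer opened cup 1, cup 2, cup 6, cup 7, and cup 8) = (1/189) / (1/56) = 8/27.

8/27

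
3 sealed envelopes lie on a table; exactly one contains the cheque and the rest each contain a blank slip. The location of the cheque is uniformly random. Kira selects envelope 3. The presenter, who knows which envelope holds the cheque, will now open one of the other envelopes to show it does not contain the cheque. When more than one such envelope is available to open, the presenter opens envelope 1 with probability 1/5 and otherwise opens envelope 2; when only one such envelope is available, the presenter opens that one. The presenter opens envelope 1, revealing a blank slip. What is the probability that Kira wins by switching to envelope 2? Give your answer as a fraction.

5/6

Condition on the true location of the cheque.
If it is in envelope 1 (prior 1/3): the presenter opened envelope 1, so this case is ruled out; weight (1/3)·0 = 0.
If it is in envelope 2 (prior 1/3): only envelope 1 is available, probability 1; weight (1/3)·1 = 1/3.
If it is in envelope 3 (prior 1/3): envelope 1 is available, opened with probability 1/5; weight (1/3)·(1/5) = 1/15.
The weights sum to 2/5.
So P(the cheque in envelope 2 | the presenter opened envelope 1) = (1/3) / (2/5) = 5/6.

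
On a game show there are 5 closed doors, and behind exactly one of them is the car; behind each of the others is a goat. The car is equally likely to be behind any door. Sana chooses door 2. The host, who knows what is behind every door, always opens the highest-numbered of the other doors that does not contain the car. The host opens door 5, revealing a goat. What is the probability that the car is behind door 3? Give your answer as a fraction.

1/4

Consider each possible location of the car in turn.
If it is behind any of doors 1, 2, 3, and 4 (prior 1/5 each): door 5 is the highest-numbered option available, probability 1; weight (1/5)·1 = 1/5 each.
If it is behind door 5 (prior 1/5): the host opened door 5, so this case is ruled out; weight (1/5)·0 = 0.
The weights sum to 4/5.
So P(the car behind door 3 | the host opened door 5) = (1/5) / (4/5) = 1/4.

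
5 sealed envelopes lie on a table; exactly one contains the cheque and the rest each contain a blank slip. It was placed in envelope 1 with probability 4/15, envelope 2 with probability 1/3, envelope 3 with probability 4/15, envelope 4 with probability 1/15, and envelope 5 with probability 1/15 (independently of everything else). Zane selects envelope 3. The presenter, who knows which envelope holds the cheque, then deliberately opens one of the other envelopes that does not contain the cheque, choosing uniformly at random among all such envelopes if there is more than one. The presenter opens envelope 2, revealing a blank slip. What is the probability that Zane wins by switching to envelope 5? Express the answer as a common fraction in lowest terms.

Consider each possible location of the cheque in turn.
If it is in envelope 1 (prior 4/15): the presenter has 3 equally likely choices, so probability 1/3; weight (4/15)·(1/3) = 4/45.
If it is in envelope 2 (prior 1/3): the presenter opened envelope 2, so this case is ruled out; weight (1/3)·0 = 0.
If it is in envelope 3 (prior 4/15): the presenter has 4 equally likely choices, so probability 1/4; weight (4/15)·(1/4) = 1/15.
If it is in either of envelopes 4 and 5 (prior 1/15 each): the presenter has 3 equally likely choices, so probability 1/3; weight (1/15)·(1/3) = 1/45 each.
The weights sum to 1/5.
So P(the cheque in envelope 5 | the presenter opened envelope 2) = (1/45) / (1/5) = 1/9.

1/9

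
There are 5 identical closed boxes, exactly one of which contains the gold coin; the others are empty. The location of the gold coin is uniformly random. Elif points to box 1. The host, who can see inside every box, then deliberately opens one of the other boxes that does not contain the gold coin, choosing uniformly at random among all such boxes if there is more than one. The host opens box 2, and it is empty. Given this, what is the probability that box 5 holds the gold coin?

Condition on the true location of the gold coin.
If it is in box 1 (prior 1/5): the host has 4 equally likely choices, so probability 1/4; weight (1/5)·(1/4) = 1/20.
If it is in box 2 (prior 1/5): the host opened box 2, so this case is ruled out; weight (1/5)·0 = 0.
If it is in any of boxes 3, 4, and 5 (prior 1/5 each): the host has 3 equally likely choices, so probability 1/3; weight (1/5)·(1/3) = 1/15 each.
The weights sum to 1/4.
So P(the gold coin in box 5 | the host opened box 2) = (1/15) / (1/4) = 4/15.

4/15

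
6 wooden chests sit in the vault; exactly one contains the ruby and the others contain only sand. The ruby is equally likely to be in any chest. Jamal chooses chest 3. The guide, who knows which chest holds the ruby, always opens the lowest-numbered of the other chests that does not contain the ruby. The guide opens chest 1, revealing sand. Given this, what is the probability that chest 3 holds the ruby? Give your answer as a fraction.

Apply Bayes' rule, conditioning on where the ruby actually is.
If it is in chest 1 (prior 1/6): the guide opened chest 1, so this case is ruled out; weight (1/6)·0 = 0.
If it is in any of chests 2, 3, 4, 5, and 6 (prior 1/6 each): chest 1 is the lowest-numbered option available, probability 1; weight (1/6)·1 = 1/6 each.
The weights sum to 5/6.
So P(the ruby in chest 3 | the guide opened chest 1) = (1/6) / (5/6) = 1/5.

1/5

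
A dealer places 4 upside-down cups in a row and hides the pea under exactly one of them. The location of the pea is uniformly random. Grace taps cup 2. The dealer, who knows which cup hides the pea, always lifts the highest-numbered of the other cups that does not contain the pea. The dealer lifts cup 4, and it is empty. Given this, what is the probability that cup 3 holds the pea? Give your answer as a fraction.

Consider each possible location of the pea in turn.
If it is under any of cups 1, 2, and 3 (prior 1/4 each): cup 4 is the highest-numbered option available, probability 1; weight (1/4)·1 = 1/4 each.
If it is under cup 4 (prior 1/4): the dealer opened cup 4, so this case is ruled out; weight (1/4)·0 = 0.
The weights sum to 3/4.
So P(the pea under cup 3 | the dealer opened cup 4) = (1/4) / (3/4) = 1/3.

1/3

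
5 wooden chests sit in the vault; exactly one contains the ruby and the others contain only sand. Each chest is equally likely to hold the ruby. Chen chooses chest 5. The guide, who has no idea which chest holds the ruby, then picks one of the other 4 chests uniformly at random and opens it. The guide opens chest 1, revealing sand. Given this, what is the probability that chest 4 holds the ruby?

Because the guide chose which chest to open without knowing where the ruby is, the choice is independent of the prize location. Learning that chest 1 does not hold the ruby simply rules out that one location and leaves the remaining 4 chests still equally likely by symmetry.
So P(the ruby in chest 4) = 1/4.

1/4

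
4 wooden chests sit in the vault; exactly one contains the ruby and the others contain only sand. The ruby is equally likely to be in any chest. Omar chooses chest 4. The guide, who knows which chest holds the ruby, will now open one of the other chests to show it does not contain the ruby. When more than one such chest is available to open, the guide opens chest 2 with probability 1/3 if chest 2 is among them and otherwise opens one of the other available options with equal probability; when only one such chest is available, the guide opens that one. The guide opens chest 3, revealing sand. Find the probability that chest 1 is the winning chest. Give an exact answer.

Condition on the true location of the ruby.
If it is in chest 1 (prior 1/4): chest 2 is available but not opened, probability 2/3; weight (1/4)·(2/3) = 1/6.
If it is in chest 2 (prior 1/4): chest 2 holds the prize so is unavailable; the guide chooses uniformly among the 2 others, probability 1/2; weight (1/4)·(1/2) = 1/8.
If it is in chest 3 (prior 1/4): the guide opened chest 3, so this case is ruled out; weight (1/4)·0 = 0.
If it is in chest 4 (prior 1/4): chest 2 is available but not opened; chest 3 gets probability (1 − 1/3)/2 = 1/3; weight (1/4)·(1/3) = 1/12.
The weights sum to 3/8.
So P(the ruby in chest 1 | the guide opened chest 3) = (1/6) / (3/8) = 4/9.

4/9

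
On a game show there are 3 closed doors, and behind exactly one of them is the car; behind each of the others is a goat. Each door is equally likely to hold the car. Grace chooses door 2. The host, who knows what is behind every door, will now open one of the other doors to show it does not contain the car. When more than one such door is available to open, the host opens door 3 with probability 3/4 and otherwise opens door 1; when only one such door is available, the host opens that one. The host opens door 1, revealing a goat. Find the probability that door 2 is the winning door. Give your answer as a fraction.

Apply Bayes' rule, conditioning on where the car actually is.
If it is behind door 1 (prior 1/3): the host opened door 1, so this case is ruled out; weight (1/3)·0 = 0.
If it is behind door 2 (prior 1/3): door 3 is available but not opened, probability 1/4; weight (1/3)·(1/4) = 1/12.
If it is behind door 3 (prior 1/3): only door 1 is available, probability 1; weight (1/3)·1 = 1/3.
The weights sum to 5/12.
So P(the car behind door 2 | the host opened door 1) = (1/12) / (5/12) = 1/5.

1/5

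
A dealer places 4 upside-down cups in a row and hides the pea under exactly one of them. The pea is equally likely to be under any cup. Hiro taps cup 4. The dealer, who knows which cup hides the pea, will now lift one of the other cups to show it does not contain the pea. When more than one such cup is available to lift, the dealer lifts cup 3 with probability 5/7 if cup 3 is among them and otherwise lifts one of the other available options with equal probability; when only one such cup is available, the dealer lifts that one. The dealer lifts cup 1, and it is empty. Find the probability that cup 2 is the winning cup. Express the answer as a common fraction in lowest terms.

Consider each possible location of the pea in turn.
If it is under cup 1 (prior 1/4): the dealer opened cup 1, so this case is ruled out; weight (1/4)·0 = 0.
If it is under cup 2 (prior 1/4): cup 3 is available but not opened, probability 2/7; weight (1/4)·(2/7) = 1/14.
If it is under cup 3 (prior 1/4): cup 3 holds the prize so is unavailable; the dealer chooses uniformly among the 2 others, probability 1/2; weight (1/4)·(1/2) = 1/8.
If it is under cup 4 (prior 1/4): cup 3 is available but not opened; cup 1 gets probability (1 − 5/7)/2 = 1/7; weight (1/4)·(1/7) = 1/28.
The weights sum to 13/56.
So P(the pea under cup 2 | the dealer opened cup 1) = (1/14) / (13/56) = 4/13.

4/13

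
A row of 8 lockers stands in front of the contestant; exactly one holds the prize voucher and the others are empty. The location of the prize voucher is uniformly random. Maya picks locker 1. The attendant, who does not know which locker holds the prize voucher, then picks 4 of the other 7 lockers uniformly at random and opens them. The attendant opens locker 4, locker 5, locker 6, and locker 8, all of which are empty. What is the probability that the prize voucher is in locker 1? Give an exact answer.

1/4

Apply Bayes' rule, conditioning on where the prize voucher actually is.
If it is in any of lockers 1, 2, 3, and 7 (prior 1/8 each): the attendant picks exactly this set with probability 1/35 regardless, and none is the prize; weight (1/8)·(1/35) = 1/280 each.
If it is in any of lockers 4, 5, 6, and 8 (prior 1/8 each): that locker was opened and seen not to hold the prize — ruled out; weight (1/8)·0 = 0 each.
The weights sum to 1/70.
So P(the prize voucher in locker 1 | the attendant opened locker 4, locker 5, locker 6, and locker 8) = (1/280) / (1/70) = 1/4.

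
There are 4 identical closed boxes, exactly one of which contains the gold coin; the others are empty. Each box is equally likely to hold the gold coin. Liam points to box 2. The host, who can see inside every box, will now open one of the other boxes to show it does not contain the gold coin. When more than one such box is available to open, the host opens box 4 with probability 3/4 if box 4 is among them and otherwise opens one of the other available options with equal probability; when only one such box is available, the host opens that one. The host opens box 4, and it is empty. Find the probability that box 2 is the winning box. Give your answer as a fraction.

1/3

Condition on the true location of the gold coin.
If it is in any of boxes 1, 2, and 3 (prior 1/4 each): box 4 is available, opened with probability 3/4; weight (1/4)·(3/4) = 3/16 each.
If it is in box 4 (prior 1/4): the host opened box 4, so this case is ruled out; weight (1/4)·0 = 0.
The weights sum to 9/16.
So P(the gold coin in box 2 | the host opened box 4) = (3/16) / (9/16) = 1/3.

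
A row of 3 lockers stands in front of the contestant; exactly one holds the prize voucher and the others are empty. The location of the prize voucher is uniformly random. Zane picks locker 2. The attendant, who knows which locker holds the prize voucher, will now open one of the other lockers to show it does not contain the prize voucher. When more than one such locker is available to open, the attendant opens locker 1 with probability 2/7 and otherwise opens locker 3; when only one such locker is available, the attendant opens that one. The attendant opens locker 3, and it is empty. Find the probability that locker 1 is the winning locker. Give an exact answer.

7/12

Consider each possible location of the prize voucher in turn.
If it is in locker 1 (prior 1/3): only locker 3 is available, probability 1; weight (1/3)·1 = 1/3.
If it is in locker 2 (prior 1/3): locker 1 is available but not opened, probability 5/7; weight (1/3)·(5/7) = 5/21.
If it is in locker 3 (prior 1/3): the attendant opened locker 3, so this case is ruled out; weight (1/3)·0 = 0.
The weights sum to 4/7.
So P(the prize voucher in locker 1 | the attendant opened locker 3) = (1/3) / (4/7) = 7/12.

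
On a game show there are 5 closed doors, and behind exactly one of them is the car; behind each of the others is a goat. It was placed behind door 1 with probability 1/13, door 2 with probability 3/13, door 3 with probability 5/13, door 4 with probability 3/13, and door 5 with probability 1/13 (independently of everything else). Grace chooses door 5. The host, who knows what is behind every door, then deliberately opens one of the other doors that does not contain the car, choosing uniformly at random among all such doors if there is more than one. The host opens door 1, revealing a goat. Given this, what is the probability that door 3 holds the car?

Consider each possible location of the car in turn.
If it is behind door 1 (prior 1/13): the host opened door 1, so this case is ruled out; weight (1/13)·0 = 0.
If it is behind either of doors 2 and 4 (prior 3/13 each): the host has 3 equally likely choices, so probability 1/3; weight (3/13)·(1/3) = 1/13 each.
If it is behind door 3 (prior 5/13): the host has 3 equally likely choices, so probability 1/3; weight (5/13)·(1/3) = 5/39.
If it is behind door 5 (prior 1/13): the host has 4 equally likely choices, so probability 1/4; weight (1/13)·(1/4) = 1/52.
The weights sum to 47/156.
So P(the car behind door 3 | the host opened door 1) = (5/39) / (47/156) = 20/47.

20/47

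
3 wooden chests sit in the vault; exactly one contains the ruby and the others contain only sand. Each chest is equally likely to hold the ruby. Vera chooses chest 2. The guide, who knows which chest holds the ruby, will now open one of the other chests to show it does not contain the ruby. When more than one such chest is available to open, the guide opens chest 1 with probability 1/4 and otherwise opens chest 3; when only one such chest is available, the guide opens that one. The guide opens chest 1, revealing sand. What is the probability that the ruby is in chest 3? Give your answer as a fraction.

4/5

Condition on the true location of the ruby.
If it is in chest 1 (prior 1/3): the guide opened chest 1, so this case is ruled out; weight (1/3)·0 = 0.
If it is in chest 2 (prior 1/3): chest 1 is available, opened with probability 1/4; weight (1/3)·(1/4) = 1/12.
If it is in chest 3 (prior 1/3): only chest 1 is available, probability 1; weight (1/3)·1 = 1/3.
The weights sum to 5/12.
So P(the ruby in chest 3 | the guide opened chest 1) = (1/3) / (5/12) = 4/5.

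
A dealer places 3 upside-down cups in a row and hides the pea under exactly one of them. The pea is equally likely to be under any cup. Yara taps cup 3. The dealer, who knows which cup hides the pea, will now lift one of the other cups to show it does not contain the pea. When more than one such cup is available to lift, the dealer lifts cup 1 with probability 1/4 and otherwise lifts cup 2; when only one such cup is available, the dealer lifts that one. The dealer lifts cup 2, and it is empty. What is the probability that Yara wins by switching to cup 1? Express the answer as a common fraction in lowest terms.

Apply Bayes' rule, conditioning on where the pea actually is.
If it is under cup 1 (prior 1/3): only cup 2 is available, probability 1; weight (1/3)·1 = 1/3.
If it is under cup 2 (prior 1/3): the dealer opened cup 2, so this case is ruled out; weight (1/3)·0 = 0.
If it is under cup 3 (prior 1/3): cup 1 is available but not opened, probability 3/4; weight (1/3)·(3/4) = 1/4.
The weights sum to 7/12.
So P(the pea under cup 1 | the dealer opened cup 2) = (1/3) / (7/12) = 4/7.

4/7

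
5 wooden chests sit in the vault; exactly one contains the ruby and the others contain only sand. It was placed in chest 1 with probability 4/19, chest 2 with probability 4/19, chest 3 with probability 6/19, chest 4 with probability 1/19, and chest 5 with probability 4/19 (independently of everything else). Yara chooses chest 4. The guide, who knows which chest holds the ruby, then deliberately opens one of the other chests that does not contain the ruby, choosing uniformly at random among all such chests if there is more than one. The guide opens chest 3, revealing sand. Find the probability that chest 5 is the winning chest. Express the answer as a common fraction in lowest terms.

Condition on the true location of the ruby.
If it is in any of chests 1, 2, and 5 (prior 4/19 each): the guide has 3 equally likely choices, so probability 1/3; weight (4/19)·(1/3) = 4/57 each.
If it is in chest 3 (prior 6/19): the guide opened chest 3, so this case is ruled out; weight (6/19)·0 = 0.
If it is in chest 4 (prior 1/19): the guide has 4 equally likely choices, so probability 1/4; weight (1/19)·(1/4) = 1/76.
The weights sum to 17/76.
So P(the ruby in chest 5 | the guide opened chest 3) = (4/57) / (17/76) = 16/51.

16/51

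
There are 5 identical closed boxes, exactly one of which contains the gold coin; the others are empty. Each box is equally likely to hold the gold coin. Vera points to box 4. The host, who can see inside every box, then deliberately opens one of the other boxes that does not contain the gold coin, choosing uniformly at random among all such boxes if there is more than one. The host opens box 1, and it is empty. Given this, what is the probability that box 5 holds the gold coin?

Consider each possible location of the gold coin in turn.
If it is in box 1 (prior 1/5): the host opened box 1, so this case is ruled out; weight (1/5)·0 = 0.
If it is in any of boxes 2, 3, and 5 (prior 1/5 each): the host has 3 equally likely choices, so probability 1/3; weight (1/5)·(1/3) = 1/15 each.
If it is in box 4 (prior 1/5): the host has 4 equally likely choices, so probability 1/4; weight (1/5)·(1/4) = 1/20.
The weights sum to 1/4.
So P(the gold coin in box 5 | the host opened box 1) = (1/15) / (1/4) = 4/15.

4/15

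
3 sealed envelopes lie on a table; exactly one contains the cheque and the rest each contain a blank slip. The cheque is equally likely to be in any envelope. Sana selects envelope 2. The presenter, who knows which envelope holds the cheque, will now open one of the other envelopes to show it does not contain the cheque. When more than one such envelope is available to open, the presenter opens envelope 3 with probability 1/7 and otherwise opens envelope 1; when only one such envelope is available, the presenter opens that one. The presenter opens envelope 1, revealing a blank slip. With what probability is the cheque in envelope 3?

7/13

Condition on the true location of the cheque.
If it is in envelope 1 (prior 1/3): the presenter opened envelope 1, so this case is ruled out; weight (1/3)·0 = 0.
If it is in envelope 2 (prior 1/3): envelope 3 is available but not opened, probability 6/7; weight (1/3)·(6/7) = 2/7.
If it is in envelope 3 (prior 1/3): only envelope 1 is available, probability 1; weight (1/3)·1 = 1/3.
The weights sum to 13/21.
So P(the cheque in envelope 3 | the presenter opened envelope 1) = (1/3) / (13/21) = 7/13.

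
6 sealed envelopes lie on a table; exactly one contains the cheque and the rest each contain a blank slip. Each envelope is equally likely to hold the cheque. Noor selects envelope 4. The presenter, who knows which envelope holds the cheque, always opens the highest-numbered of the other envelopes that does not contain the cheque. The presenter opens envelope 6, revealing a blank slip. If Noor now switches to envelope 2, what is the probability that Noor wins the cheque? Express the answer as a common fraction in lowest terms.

1/5

Apply Bayes' rule, conditioning on where the cheque actually is.
If it is in any of envelopes 1, 2, 3, 4, and 5 (prior 1/6 each): envelope 6 is the highest-numbered option available, probability 1; weight (1/6)·1 = 1/6 each.
If it is in envelope 6 (prior 1/6): the presenter opened envelope 6, so this case is ruled out; weight (1/6)·0 = 0.
The weights sum to 5/6.
So P(the cheque in envelope 2 | the presenter opened envelope 6) = (1/6) / (5/6) = 1/5.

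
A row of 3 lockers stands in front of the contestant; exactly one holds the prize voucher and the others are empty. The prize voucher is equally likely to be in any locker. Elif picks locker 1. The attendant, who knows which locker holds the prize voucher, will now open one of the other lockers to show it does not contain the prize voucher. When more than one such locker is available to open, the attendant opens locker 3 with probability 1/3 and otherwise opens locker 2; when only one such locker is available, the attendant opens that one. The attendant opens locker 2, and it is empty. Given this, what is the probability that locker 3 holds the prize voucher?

3/5

Condition on the true location of the prize voucher.
If it is in locker 1 (prior 1/3): locker 3 is available but not opened, probability 2/3; weight (1/3)·(2/3) = 2/9.
If it is in locker 2 (prior 1/3): the attendant opened locker 2, so this case is ruled out; weight (1/3)·0 = 0.
If it is in locker 3 (prior 1/3): only locker 2 is available, probability 1; weight (1/3)·1 = 1/3.
The weights sum to 5/9.
So P(the prize voucher in locker 3 | the attendant opened locker 2) = (1/3) / (5/9) = 3/5.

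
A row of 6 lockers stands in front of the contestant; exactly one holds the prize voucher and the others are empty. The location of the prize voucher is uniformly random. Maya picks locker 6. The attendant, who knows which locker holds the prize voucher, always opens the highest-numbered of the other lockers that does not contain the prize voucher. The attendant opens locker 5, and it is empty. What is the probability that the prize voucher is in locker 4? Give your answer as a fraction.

1/5

Condition on the true location of the prize voucher.
If it is in any of lockers 1, 2, 3, 4, and 6 (prior 1/6 each): locker 5 is the highest-numbered option available, probability 1; weight (1/6)·1 = 1/6 each.
If it is in locker 5 (prior 1/6): the attendant opened locker 5, so this case is ruled out; weight (1/6)·0 = 0.
The weights sum to 5/6.
So P(the prize voucher in locker 4 | the attendant opened locker 5) = (1/6) / (5/6) = 1/5.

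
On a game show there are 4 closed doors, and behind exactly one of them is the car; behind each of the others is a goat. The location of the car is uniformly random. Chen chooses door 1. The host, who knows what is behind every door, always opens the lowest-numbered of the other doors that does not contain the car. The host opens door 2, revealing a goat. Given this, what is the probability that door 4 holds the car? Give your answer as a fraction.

Consider each possible location of the car in turn.
If it is behind any of doors 1, 3, and 4 (prior 1/4 each): door 2 is the lowest-numbered option available, probability 1; weight (1/4)·1 = 1/4 each.
If it is behind door 2 (prior 1/4): the host opened door 2, so this case is ruled out; weight (1/4)·0 = 0.
The weights sum to 3/4.
So P(the car behind door 4 | the host opened door 2) = (1/4) / (3/4) = 1/3.

1/3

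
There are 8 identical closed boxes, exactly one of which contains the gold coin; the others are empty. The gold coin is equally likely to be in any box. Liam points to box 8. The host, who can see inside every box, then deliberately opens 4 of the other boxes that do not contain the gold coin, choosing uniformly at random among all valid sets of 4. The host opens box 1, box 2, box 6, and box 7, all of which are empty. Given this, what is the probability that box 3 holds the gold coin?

7/24

Condition on the true location of the gold coin.
If it is in any of boxes 1, 2, 6, and 7 (prior 1/8 each): that box was opened and seen not to hold the prize — ruled out; weight (1/8)·0 = 0 each.
If it is in any of boxes 3, 4, and 5 (prior 1/8 each): the host has 15 equally likely choices, so probability 1/15; weight (1/8)·(1/15) = 1/120 each.
If it is in box 8 (prior 1/8): the host has 35 equally likely choices, so probability 1/35; weight (1/8)·(1/35) = 1/280.
The weights sum to 1/35.
So P(the gold coin in box 3 | the host opened box 1, box 2, box 6, and box 7) = (1/120) / (1/35) = 7/24.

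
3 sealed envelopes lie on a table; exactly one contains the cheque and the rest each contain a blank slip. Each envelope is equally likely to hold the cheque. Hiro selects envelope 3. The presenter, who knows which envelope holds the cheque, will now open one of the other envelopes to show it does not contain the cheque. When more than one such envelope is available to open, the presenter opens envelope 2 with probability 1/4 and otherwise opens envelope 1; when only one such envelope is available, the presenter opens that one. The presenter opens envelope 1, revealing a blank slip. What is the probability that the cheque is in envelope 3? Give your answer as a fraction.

Apply Bayes' rule, conditioning on where the cheque actually is.
If it is in envelope 1 (prior 1/3): the presenter opened envelope 1, so this case is ruled out; weight (1/3)·0 = 0.
If it is in envelope 2 (prior 1/3): only envelope 1 is available, probability 1; weight (1/3)·1 = 1/3.
If it is in envelope 3 (prior 1/3): envelope 2 is available but not opened, probability 3/4; weight (1/3)·(3/4) = 1/4.
The weights sum to 7/12.
So P(the cheque in envelope 3 | the presenter opened envelope 1) = (1/4) / (7/12) = 3/7.

3/7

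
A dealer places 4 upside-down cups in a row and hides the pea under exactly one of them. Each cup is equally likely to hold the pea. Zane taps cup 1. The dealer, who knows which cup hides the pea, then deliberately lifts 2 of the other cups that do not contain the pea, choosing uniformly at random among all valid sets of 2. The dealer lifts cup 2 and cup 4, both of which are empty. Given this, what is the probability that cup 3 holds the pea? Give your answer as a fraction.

Condition on the true location of the pea.
If it is under cup 1 (prior 1/4): the dealer has 3 equally likely choices, so probability 1/3; weight (1/4)·(1/3) = 1/12.
If it is under either of cups 2 and 4 (prior 1/4 each): that cup was opened and seen not to hold the prize — ruled out; weight (1/4)·0 = 0 each.
If it is under cup 3 (prior 1/4): the dealer has no choice, probability 1; weight (1/4)·1 = 1/4.
The weights sum to 1/3.
So P(the pea under cup 3 | the dealer opened cup 2 and cup 4) = (1/4) / (1/3) = 3/4.

3/4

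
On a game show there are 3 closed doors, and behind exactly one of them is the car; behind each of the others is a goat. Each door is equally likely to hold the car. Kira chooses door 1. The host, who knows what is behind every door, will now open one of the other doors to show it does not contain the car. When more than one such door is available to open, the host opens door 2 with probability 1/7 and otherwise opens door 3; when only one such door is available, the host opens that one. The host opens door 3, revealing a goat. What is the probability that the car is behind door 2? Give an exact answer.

Condition on the true location of the car.
If it is behind door 1 (prior 1/3): door 2 is available but not opened, probability 6/7; weight (1/3)·(6/7) = 2/7.
If it is behind door 2 (prior 1/3): only door 3 is available, probability 1; weight (1/3)·1 = 1/3.
If it is behind door 3 (prior 1/3): the host opened door 3, so this case is ruled out; weight (1/3)·0 = 0.
The weights sum to 13/21.
So P(the car behind door 2 | the host opened door 3) = (1/3) / (13/21) = 7/13.

7/13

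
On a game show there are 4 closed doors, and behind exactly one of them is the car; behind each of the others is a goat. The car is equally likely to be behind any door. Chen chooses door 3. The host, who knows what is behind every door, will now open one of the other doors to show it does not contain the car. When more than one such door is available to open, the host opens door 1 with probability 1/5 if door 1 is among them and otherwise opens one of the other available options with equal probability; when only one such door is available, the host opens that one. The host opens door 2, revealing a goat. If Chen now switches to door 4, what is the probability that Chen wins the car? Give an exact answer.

Apply Bayes' rule, conditioning on where the car actually is.
If it is behind door 1 (prior 1/4): door 1 holds the prize so is unavailable; the host chooses uniformly among the 2 others, probability 1/2; weight (1/4)·(1/2) = 1/8.
If it is behind door 2 (prior 1/4): the host opened door 2, so this case is ruled out; weight (1/4)·0 = 0.
If it is behind door 3 (prior 1/4): door 1 is available but not opened; door 2 gets probability (1 − 1/5)/2 = 2/5; weight (1/4)·(2/5) = 1/10.
If it is behind door 4 (prior 1/4): door 1 is available but not opened, probability 4/5; weight (1/4)·(4/5) = 1/5.
The weights sum to 17/40.
So P(the car behind door 4 | the host opened door 2) = (1/5) / (17/40) = 8/17.

8/17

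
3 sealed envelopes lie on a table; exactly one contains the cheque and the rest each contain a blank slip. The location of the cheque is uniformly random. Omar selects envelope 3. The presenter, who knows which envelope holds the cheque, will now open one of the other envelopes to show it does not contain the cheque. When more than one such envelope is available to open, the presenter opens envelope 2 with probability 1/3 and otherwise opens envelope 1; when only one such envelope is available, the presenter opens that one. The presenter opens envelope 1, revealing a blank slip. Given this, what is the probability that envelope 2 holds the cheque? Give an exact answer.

Condition on the true location of the cheque.
If it is in envelope 1 (prior 1/3): the presenter opened envelope 1, so this case is ruled out; weight (1/3)·0 = 0.
If it is in envelope 2 (prior 1/3): only envelope 1 is available, probability 1; weight (1/3)·1 = 1/3.
If it is in envelope 3 (prior 1/3): envelope 2 is available but not opened, probability 2/3; weight (1/3)·(2/3) = 2/9.
The weights sum to 5/9.
So P(the cheque in envelope 2 | the presenter opened envelope 1) = (1/3) / (5/9) = 3/5.

3/5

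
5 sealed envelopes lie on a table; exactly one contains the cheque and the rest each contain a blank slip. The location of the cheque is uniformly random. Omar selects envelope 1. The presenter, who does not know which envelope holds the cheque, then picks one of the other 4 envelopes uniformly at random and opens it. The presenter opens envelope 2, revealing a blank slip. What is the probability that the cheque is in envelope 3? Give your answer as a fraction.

Consider each possible location of the cheque in turn.
If it is in any of envelopes 1, 3, 4, and 5 (prior 1/5 each): the presenter picks envelope 2 with probability 1/4 regardless, and it is not the prize; weight (1/5)·(1/4) = 1/20 each.
If it is in envelope 2 (prior 1/5): the presenter opened envelope 2, so this case is ruled out; weight (1/5)·0 = 0.
The weights sum to 1/5.
So P(the cheque in envelope 3 | the presenter opened envelope 2) = (1/20) / (1/5) = 1/4.

1/4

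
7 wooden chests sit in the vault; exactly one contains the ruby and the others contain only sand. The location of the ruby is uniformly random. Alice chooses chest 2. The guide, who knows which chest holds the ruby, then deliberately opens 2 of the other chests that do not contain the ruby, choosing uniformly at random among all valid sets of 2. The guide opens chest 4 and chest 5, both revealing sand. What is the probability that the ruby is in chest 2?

1/7

Consider each possible location of the ruby in turn.
If it is in any of chests 1, 3, 6, and 7 (prior 1/7 each): the guide has 10 equally likely choices, so probability 1/10; weight (1/7)·(1/10) = 1/70 each.
If it is in chest 2 (prior 1/7): the guide has 15 equally likely choices, so probability 1/15; weight (1/7)·(1/15) = 1/105.
If it is in either of chests 4 and 5 (prior 1/7 each): that chest was opened and seen not to hold the prize — ruled out; weight (1/7)·0 = 0 each.
The weights sum to 1/15.
So P(the ruby in chest 2 | the guide opened chest 4 and chest 5) = (1/105) / (1/15) = 1/7.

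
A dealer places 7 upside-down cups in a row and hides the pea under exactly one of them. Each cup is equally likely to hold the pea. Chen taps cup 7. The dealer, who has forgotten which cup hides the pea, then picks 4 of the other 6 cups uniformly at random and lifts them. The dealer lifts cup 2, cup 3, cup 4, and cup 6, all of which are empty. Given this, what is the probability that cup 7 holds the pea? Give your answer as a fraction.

1/3

Apply Bayes' rule, conditioning on where the pea actually is.
If it is under any of cups 1, 5, and 7 (prior 1/7 each): the dealer picks exactly this set with probability 1/15 regardless, and none is the prize; weight (1/7)·(1/15) = 1/105 each.
If it is under any of cups 2, 3, 4, and 6 (prior 1/7 each): that cup was opened and seen not to hold the prize — ruled out; weight (1/7)·0 = 0 each.
The weights sum to 1/35.
So P(the pea under cup 7 | the dealer opened cup 2, cup 3, cup 4, and cup 6) = (1/105) / (1/35) = 1/3.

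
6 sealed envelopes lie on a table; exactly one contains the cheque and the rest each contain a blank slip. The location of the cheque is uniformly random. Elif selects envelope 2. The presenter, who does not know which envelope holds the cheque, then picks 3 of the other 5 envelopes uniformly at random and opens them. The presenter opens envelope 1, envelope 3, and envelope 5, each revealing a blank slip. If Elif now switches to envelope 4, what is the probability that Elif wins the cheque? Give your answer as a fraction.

Consider each possible location of the cheque in turn.
If it is in any of envelopes 1, 3, and 5 (prior 1/6 each): that envelope was opened and seen not to hold the prize — ruled out; weight (1/6)·0 = 0 each.
If it is in any of envelopes 2, 4, and 6 (prior 1/6 each): the presenter picks exactly this set with probability 1/10 regardless, and none is the prize; weight (1/6)·(1/10) = 1/60 each.
The weights sum to 1/20.
So P(the cheque in envelope 4 | the presenter opened envelope 1, envelope 3, and envelope 5) = (1/60) / (1/20) = 1/3.

1/3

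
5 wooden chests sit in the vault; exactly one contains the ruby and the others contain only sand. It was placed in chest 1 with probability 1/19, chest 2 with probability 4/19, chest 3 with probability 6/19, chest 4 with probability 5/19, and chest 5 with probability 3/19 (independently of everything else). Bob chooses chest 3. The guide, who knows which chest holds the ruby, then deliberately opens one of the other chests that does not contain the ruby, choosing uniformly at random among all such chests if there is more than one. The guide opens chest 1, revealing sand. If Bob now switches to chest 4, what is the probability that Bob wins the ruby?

10/33

Condition on the true location of the ruby.
If it is in chest 1 (prior 1/19): the guide opened chest 1, so this case is ruled out; weight (1/19)·0 = 0.
If it is in chest 2 (prior 4/19): the guide has 3 equally likely choices, so probability 1/3; weight (4/19)·(1/3) = 4/57.
If it is in chest 3 (prior 6/19): the guide has 4 equally likely choices, so probability 1/4; weight (6/19)·(1/4) = 3/38.
If it is in chest 4 (prior 5/19): the guide has 3 equally likely choices, so probability 1/3; weight (5/19)·(1/3) = 5/57.
If it is in chest 5 (prior 3/19): the guide has 3 equally likely choices, so probability 1/3; weight (3/19)·(1/3) = 1/19.
The weights sum to 11/38.
So P(the ruby in chest 4 | the guide opened chest 1) = (5/57) / (11/38) = 10/33.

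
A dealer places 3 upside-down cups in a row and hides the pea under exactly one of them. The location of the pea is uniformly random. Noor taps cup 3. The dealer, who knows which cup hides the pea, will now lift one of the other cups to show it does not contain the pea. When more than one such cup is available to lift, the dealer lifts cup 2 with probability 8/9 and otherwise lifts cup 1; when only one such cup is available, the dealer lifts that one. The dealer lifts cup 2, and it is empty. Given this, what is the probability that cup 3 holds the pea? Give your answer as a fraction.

8/17

Apply Bayes' rule, conditioning on where the pea actually is.
If it is under cup 1 (prior 1/3): only cup 2 is available, probability 1; weight (1/3)·1 = 1/3.
If it is under cup 2 (prior 1/3): the dealer opened cup 2, so this case is ruled out; weight (1/3)·0 = 0.
If it is under cup 3 (prior 1/3): cup 2 is available, opened with probability 8/9; weight (1/3)·(8/9) = 8/27.
The weights sum to 17/27.
So P(the pea under cup 3 | the dealer opened cup 2) = (8/27) / (17/27) = 8/17.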